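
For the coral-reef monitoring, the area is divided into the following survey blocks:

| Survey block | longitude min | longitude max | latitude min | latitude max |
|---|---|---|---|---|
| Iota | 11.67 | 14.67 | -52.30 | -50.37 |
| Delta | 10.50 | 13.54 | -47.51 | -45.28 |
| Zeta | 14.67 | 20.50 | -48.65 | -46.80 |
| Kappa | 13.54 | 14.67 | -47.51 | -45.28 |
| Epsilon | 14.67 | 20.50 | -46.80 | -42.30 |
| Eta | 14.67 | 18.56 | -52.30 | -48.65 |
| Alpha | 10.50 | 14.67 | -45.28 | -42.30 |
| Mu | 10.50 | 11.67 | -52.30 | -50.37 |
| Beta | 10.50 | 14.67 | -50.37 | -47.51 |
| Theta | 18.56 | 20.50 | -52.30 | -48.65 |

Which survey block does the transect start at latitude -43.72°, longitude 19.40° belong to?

The point has longitude = 19.40 and latitude = -43.72.
Only Epsilon satisfies 14.67 ≤ longitude ≤ 20.50 and -46.80 ≤ latitude ≤ -42.30.

Epsilon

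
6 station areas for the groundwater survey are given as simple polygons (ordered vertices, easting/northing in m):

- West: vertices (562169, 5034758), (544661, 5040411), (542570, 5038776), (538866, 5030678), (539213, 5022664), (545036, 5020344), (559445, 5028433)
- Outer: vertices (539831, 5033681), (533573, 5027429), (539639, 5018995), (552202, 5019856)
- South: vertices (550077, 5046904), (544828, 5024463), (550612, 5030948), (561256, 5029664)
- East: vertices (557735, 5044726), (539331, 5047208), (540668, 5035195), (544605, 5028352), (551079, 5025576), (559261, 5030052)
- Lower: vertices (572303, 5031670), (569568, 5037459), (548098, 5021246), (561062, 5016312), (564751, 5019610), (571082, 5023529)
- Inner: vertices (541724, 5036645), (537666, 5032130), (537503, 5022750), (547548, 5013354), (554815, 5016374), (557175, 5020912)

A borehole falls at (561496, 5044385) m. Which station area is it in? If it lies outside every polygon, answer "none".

Cast a ray rightward from (561496, 5044385). For each polygon, the edges (by vertex number in listed order) whose endpoints lie on opposite sides of northing = 5044385, where each meets that height, and whether that is right or left of the point:
West: no edge straddles that height → 0 crossings.
Outer: no edge straddles that height → 0 crossings.
South: 1–2 at easting≈549487.8 (left), 4–1 at easting≈551710.4 (left) → 0 crossings.
East: 2–3 at easting≈539645.2 (left), 6–1 at easting≈557770.5 (left) → 0 crossings.
Lower: no edge straddles that height → 0 crossings.
Inner: no edge straddles that height → 0 crossings.
All counts are even, so the point lies outside every listed polygon.

none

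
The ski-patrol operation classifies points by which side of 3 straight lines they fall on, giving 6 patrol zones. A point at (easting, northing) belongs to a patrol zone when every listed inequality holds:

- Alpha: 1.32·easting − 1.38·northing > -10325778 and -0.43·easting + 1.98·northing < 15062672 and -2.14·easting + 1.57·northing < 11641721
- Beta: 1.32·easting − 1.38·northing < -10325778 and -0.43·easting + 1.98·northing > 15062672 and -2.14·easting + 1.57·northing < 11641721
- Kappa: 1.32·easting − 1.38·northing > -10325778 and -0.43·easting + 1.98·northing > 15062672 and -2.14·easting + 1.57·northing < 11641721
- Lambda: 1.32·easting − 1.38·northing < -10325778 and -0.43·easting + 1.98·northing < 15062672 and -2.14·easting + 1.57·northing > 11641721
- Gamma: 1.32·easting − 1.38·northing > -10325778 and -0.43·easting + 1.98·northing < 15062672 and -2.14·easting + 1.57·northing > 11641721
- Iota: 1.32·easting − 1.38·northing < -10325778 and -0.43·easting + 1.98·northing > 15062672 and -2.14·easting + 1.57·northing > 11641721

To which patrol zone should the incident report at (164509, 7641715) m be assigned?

1.32·164509 − 1.38·7641715 = -10328414.820, which is < -10325778
-0.43·164509 + 1.98·7641715 = 15059856.830, which is < 15062672
-2.14·164509 + 1.57·7641715 = 11645443.290, which is > 11641721
This sign pattern matches Lambda.

Lambda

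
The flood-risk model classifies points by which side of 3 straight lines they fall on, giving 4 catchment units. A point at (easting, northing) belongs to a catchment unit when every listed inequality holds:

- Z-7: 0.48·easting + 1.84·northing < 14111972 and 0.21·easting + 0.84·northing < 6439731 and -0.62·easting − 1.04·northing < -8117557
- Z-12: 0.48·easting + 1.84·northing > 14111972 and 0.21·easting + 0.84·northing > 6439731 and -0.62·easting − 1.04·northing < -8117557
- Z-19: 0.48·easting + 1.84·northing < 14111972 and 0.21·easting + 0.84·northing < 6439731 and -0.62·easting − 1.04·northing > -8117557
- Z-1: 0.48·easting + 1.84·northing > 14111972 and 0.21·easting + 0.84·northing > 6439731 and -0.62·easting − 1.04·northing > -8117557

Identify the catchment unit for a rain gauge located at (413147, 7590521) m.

Z-12

0.48·413147 + 1.84·7590521 = 14164869.200, which is > 14111972
0.21·413147 + 0.84·7590521 = 6462798.510, which is > 6439731
-0.62·413147 − 1.04·7590521 = -8150292.980, which is < -8117557
This sign pattern matches Z-12.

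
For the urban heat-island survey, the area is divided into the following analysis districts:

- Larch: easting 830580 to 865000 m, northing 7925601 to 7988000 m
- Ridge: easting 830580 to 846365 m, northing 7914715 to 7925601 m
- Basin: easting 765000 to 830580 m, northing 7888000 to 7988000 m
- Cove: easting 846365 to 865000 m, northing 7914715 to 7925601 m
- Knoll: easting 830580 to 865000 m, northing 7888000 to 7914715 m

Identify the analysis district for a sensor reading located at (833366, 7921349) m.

Ridge

The point has easting = 833366 and northing = 7921349.
Only Ridge satisfies 830580 ≤ easting ≤ 846365 and 7914715 ≤ northing ≤ 7925601.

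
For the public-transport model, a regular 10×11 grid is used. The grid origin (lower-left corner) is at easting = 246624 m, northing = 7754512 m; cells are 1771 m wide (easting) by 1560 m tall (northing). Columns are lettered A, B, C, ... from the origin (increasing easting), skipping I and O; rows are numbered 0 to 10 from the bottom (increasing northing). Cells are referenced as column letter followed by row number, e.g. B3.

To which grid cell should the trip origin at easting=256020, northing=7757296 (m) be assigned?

Column index: ⌊(256020 − 246624) / 1771⌋ = ⌊5.305⌋ = 5 → column F
Row offset from origin: ⌊(7757296 − 7754512) / 1560⌋ = ⌊1.785⌋ = 1 → row 1

F1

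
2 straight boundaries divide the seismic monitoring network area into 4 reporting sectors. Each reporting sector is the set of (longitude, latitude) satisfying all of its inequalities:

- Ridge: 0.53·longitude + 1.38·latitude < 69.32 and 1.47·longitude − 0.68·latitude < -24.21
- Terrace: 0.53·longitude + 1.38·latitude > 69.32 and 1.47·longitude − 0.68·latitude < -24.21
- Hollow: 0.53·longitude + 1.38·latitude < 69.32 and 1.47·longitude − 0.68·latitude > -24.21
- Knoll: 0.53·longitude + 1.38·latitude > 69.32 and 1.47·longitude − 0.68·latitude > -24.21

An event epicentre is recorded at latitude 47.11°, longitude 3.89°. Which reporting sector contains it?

Ridge

0.53·3.89 + 1.38·47.11 = 67.073, which is < 69.32
1.47·3.89 − 0.68·47.11 = -26.317, which is < -24.21
This sign pattern matches Ridge.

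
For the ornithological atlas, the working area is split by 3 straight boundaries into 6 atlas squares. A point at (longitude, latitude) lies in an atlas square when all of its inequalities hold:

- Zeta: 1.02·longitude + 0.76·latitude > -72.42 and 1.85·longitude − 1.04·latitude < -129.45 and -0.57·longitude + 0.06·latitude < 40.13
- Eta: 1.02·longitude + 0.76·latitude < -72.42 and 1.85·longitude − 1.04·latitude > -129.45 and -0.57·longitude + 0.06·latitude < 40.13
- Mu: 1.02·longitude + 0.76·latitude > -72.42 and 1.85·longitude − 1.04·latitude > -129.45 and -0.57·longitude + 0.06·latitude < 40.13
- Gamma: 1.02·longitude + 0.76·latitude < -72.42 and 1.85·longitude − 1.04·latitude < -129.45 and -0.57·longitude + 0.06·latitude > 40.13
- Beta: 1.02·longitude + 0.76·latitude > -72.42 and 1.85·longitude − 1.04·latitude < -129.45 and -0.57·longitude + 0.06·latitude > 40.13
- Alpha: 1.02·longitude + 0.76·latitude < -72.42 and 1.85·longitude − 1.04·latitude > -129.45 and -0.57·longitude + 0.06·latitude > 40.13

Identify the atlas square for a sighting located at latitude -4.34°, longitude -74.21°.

Gamma

1.02·-74.21 + 0.76·-4.34 = -78.993, which is < -72.42
1.85·-74.21 − 1.04·-4.34 = -132.775, which is < -129.45
-0.57·-74.21 + 0.06·-4.34 = 42.039, which is > 40.13
This sign pattern matches Gamma.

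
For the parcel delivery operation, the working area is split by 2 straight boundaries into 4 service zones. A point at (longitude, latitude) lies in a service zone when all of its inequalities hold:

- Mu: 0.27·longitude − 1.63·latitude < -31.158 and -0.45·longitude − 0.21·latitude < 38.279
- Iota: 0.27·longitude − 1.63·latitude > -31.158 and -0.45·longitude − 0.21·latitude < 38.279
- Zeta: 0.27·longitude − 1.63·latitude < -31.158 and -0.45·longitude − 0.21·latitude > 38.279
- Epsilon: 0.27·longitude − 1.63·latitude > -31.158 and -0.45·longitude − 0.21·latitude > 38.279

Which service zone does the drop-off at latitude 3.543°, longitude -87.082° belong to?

0.27·-87.082 − 1.63·3.543 = -29.287, which is > -31.158
-0.45·-87.082 − 0.21·3.543 = 38.443, which is > 38.279
This sign pattern matches Epsilon.

Epsilon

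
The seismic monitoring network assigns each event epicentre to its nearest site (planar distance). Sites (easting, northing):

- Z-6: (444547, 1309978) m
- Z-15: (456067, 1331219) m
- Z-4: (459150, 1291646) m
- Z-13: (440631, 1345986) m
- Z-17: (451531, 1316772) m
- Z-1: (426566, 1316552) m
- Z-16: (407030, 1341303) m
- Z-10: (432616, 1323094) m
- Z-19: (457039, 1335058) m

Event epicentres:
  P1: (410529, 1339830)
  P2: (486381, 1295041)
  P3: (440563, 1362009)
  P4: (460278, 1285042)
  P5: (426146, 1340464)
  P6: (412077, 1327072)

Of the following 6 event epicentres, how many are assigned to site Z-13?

P1 → Z-16
P2 → Z-4
P3 → Z-13
P4 → Z-4
P5 → Z-13
P6 → Z-16
2 of the 6 go to Z-13.

2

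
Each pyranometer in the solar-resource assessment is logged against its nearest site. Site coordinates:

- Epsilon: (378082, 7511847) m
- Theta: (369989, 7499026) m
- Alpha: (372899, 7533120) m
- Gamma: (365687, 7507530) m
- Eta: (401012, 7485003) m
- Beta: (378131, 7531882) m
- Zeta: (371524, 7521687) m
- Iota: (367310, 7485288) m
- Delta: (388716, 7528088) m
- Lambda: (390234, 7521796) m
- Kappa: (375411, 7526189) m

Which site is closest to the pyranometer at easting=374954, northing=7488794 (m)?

Iota

Squared distances to each site:
Epsilon: 541225193.000; Theta: 129345049.000; Alpha: 1969017301.000; Gamma: 436914985.000; Eta: 693391045.000; Beta: 1866669073.000; Zeta: 1093714349.000; Iota: 70722772.000; Delta: 1733411080.000; Lambda: 1322610404.000; Kappa: 1398594874.000.
Minimum at Iota.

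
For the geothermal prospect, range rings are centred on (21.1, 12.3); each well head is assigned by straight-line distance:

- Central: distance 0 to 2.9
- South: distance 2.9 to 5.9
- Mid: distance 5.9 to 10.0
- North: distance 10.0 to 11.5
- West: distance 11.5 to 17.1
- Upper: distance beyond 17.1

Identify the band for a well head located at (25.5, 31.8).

Distance = √((25.5−21.1)² + (31.8−12.3)²) = √(19.360 + 380.250) = 19.990.
17.1 ≤ 19.990 < ∞ → Upper.

Upper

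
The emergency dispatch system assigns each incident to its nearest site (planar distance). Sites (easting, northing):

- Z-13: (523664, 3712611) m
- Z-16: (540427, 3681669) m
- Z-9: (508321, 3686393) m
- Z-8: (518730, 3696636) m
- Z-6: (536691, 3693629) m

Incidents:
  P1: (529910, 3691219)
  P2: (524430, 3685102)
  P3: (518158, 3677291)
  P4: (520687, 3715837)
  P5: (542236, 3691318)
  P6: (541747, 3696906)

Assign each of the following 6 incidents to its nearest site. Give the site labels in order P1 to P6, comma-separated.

Z-6, Z-8, Z-9, Z-13, Z-6, Z-6

P1 → Z-6 (d²=51790061.00)
P2 → Z-8 (d²=165523156.00)
P3 → Z-9 (d²=179612973.00)
P4 → Z-13 (d²=19269605.00)
P5 → Z-6 (d²=36087746.00)
P6 → Z-6 (d²=36301865.00)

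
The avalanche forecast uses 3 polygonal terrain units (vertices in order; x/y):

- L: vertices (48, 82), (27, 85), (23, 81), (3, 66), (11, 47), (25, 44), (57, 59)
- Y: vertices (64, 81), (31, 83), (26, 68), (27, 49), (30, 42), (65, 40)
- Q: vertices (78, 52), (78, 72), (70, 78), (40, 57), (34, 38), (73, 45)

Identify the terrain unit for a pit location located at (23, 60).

L

Cast a ray rightward from (23, 60). For each polygon, the edges (by vertex number in listed order) whose endpoints lie on opposite sides of y = 60, where each meets that height, and whether that is right or left of the point:
L: 4–5 at x≈5.5 (left), 7–1 at x≈56.6 (right) → 1 crossing.
Y: 3–4 at x≈26.4 (right), 6–1 at x≈64.5 (right) → 2 crossings.
Q: 1–2 at x≈78.0 (right), 3–4 at x≈44.3 (right) → 2 crossings.
Only L has an odd count, so the point is inside L.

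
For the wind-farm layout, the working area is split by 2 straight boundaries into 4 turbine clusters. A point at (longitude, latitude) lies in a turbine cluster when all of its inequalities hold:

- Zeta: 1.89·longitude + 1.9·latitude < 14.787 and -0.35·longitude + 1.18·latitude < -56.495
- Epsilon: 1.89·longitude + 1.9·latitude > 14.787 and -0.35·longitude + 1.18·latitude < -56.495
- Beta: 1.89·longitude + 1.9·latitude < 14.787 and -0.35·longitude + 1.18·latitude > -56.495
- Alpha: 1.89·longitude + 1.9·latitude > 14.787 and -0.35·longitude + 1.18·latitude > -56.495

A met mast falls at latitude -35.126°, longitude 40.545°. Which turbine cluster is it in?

Beta

1.89·40.545 + 1.9·-35.126 = 9.891, which is < 14.787
-0.35·40.545 + 1.18·-35.126 = -55.639, which is > -56.495
This sign pattern matches Beta.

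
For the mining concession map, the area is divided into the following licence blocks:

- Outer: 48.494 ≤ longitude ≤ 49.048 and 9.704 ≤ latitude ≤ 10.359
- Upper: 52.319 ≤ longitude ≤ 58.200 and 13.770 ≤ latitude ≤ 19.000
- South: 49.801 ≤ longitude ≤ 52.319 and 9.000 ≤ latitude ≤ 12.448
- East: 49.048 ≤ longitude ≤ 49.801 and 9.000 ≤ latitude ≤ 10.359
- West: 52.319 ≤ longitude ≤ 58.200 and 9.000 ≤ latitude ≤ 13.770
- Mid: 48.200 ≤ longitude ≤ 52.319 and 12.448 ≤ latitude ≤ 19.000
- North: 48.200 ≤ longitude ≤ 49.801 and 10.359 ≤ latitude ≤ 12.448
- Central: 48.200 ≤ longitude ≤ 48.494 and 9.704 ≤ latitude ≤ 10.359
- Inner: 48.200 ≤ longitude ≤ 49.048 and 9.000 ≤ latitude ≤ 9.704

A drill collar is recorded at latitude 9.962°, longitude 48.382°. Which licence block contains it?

The point has longitude = 48.382 and latitude = 9.962.
Only Central satisfies 48.200 ≤ longitude ≤ 48.494 and 9.704 ≤ latitude ≤ 10.359.

Central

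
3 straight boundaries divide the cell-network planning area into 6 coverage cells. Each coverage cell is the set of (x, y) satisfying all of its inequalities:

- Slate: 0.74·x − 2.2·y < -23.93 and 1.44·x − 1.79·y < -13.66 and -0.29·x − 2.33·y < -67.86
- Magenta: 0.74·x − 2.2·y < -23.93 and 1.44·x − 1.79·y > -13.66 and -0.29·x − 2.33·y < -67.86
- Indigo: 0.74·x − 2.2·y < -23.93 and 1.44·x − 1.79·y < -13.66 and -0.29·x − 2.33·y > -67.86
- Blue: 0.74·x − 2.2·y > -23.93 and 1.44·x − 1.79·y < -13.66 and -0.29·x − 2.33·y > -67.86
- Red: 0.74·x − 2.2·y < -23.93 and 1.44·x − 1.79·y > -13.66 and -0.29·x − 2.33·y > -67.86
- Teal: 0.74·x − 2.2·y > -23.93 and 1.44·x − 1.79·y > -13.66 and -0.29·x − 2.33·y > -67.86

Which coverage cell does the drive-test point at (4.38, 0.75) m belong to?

0.74·4.38 − 2.2·0.75 = 1.591, which is > -23.93
1.44·4.38 − 1.79·0.75 = 4.965, which is > -13.66
-0.29·4.38 − 2.33·0.75 = -3.018, which is > -67.86
This sign pattern matches Teal.

Teal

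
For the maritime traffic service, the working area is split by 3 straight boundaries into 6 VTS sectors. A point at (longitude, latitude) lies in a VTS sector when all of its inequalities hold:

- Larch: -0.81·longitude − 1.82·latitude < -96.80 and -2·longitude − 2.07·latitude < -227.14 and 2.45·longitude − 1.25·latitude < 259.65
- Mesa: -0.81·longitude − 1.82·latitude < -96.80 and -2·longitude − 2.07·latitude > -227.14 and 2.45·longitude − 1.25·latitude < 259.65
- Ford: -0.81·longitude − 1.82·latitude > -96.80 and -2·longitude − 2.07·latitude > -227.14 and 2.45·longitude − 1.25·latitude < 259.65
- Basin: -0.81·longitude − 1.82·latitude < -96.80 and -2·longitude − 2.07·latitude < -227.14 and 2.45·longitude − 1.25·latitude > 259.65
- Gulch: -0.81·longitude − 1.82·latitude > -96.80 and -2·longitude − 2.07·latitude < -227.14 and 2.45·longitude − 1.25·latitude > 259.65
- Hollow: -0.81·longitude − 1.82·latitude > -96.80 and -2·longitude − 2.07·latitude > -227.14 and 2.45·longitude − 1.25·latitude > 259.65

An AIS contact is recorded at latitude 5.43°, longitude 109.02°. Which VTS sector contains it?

-0.81·109.02 − 1.82·5.43 = -98.189, which is < -96.80
-2·109.02 − 2.07·5.43 = -229.280, which is < -227.14
2.45·109.02 − 1.25·5.43 = 260.311, which is > 259.65
This sign pattern matches Basin.

Basin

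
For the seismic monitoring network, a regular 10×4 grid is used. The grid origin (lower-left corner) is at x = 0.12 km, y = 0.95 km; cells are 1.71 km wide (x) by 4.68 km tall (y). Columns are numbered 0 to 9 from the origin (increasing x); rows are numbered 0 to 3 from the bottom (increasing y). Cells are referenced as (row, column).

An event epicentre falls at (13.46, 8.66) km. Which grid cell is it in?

(1, 7)

Column index: ⌊(13.46 − 0.12) / 1.71⌋ = ⌊7.801⌋ = 7
Row offset from origin: ⌊(8.66 − 0.95) / 4.68⌋ = ⌊1.647⌋ = 1 → row 1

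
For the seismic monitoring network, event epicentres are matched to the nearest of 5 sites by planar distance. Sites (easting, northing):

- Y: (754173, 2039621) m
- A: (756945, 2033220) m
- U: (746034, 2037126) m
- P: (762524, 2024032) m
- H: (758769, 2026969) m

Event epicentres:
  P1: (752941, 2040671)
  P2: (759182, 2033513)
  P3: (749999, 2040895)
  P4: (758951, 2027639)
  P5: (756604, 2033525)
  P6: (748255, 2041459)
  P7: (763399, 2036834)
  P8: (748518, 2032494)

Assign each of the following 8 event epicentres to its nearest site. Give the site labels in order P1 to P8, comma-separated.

P1 → Y (d²=2620324.00)
P2 → A (d²=5090018.00)
P3 → Y (d²=19045352.00)
P4 → H (d²=482024.00)
P5 → A (d²=209306.00)
P6 → U (d²=23707730.00)
P7 → A (d²=54715112.00)
P8 → U (d²=27625680.00)

Y, A, Y, H, A, U, A, U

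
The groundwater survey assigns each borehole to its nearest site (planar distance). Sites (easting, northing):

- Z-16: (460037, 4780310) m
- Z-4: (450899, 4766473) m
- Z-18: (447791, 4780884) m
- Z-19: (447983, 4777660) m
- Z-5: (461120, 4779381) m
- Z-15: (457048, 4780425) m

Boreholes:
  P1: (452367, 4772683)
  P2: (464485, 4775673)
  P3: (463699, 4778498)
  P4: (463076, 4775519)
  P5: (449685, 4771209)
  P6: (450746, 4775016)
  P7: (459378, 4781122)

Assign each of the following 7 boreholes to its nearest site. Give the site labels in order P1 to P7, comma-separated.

P1 → Z-4 (d²=40719124.00)
P2 → Z-5 (d²=25072489.00)
P3 → Z-5 (d²=7430930.00)
P4 → Z-5 (d²=18740980.00)
P5 → Z-4 (d²=23903492.00)
P6 → Z-19 (d²=14624905.00)
P7 → Z-16 (d²=1093625.00)

Z-4, Z-5, Z-5, Z-5, Z-4, Z-19, Z-16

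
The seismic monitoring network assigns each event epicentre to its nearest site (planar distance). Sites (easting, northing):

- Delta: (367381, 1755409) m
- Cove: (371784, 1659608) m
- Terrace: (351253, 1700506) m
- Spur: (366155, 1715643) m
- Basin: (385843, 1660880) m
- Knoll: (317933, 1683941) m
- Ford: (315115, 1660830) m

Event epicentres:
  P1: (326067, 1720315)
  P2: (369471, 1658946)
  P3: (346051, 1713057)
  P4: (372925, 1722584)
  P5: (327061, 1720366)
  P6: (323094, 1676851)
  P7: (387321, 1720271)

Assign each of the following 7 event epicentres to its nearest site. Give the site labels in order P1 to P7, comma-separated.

Terrace, Cove, Terrace, Spur, Terrace, Knoll, Spur

P1 → Terrace (d²=1026731077.00)
P2 → Cove (d²=5788213.00)
P3 → Terrace (d²=184588405.00)
P4 → Spur (d²=94010381.00)
P5 → Terrace (d²=979672464.00)
P6 → Knoll (d²=76904021.00)
P7 → Spur (d²=469417940.00)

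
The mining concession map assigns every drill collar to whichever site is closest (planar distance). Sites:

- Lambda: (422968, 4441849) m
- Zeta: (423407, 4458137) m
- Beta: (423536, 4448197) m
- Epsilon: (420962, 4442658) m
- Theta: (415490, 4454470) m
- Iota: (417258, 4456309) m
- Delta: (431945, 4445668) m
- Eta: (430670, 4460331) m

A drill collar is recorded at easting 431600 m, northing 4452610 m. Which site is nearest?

Delta

Squared distances to each site:
Lambda: 190310545.000; Zeta: 97672978.000; Beta: 84502665.000; Epsilon: 212209348.000; Theta: 262991700.000; Iota: 219375565.000; Delta: 48310389.000; Eta: 60478741.000.
Minimum at Delta.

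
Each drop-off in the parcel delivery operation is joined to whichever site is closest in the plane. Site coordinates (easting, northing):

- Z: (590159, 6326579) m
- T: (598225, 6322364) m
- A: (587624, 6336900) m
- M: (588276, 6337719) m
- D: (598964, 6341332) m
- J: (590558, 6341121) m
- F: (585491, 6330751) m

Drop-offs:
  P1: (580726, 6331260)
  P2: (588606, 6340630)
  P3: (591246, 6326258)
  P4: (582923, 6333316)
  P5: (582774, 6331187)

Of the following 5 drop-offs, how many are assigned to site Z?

P1 → F
P2 → J
P3 → Z
P4 → F
P5 → F
1 of the 5 goes to Z.

1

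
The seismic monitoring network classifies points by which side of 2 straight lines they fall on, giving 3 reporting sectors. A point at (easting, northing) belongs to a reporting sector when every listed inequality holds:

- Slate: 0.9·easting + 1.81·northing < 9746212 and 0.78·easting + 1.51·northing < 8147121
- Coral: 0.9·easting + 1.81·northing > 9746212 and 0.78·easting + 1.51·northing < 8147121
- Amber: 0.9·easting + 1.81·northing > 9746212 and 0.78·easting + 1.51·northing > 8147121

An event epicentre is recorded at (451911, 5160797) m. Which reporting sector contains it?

Coral

0.9·451911 + 1.81·5160797 = 9747762.470, which is > 9746212
0.78·451911 + 1.51·5160797 = 8145294.050, which is < 8147121
This sign pattern matches Coral.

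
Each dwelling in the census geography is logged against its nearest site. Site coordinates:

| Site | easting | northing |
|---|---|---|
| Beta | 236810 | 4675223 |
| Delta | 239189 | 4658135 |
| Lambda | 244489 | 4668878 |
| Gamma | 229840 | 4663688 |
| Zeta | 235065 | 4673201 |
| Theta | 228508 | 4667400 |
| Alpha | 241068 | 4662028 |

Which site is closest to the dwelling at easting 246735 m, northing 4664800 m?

Squared distances to each site:
Beta: 207144554.000; Delta: 101364341.000; Lambda: 21674600.000; Gamma: 286677569.000; Zeta: 206765701.000; Theta: 338983529.000; Alpha: 39798873.000.
Minimum at Lambda.

Lambda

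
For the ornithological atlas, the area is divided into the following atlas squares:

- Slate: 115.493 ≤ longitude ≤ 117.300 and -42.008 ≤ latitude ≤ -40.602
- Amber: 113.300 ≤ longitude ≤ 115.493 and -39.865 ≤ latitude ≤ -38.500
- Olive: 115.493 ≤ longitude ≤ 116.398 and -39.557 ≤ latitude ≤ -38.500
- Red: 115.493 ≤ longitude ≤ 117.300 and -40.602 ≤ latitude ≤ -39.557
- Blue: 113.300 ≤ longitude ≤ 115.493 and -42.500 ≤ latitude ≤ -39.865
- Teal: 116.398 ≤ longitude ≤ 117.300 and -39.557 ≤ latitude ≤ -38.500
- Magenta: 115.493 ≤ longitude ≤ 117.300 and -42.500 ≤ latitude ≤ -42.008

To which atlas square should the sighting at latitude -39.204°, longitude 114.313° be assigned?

Amber

The point has longitude = 114.313 and latitude = -39.204.
Only Amber satisfies 113.300 ≤ longitude ≤ 115.493 and -39.865 ≤ latitude ≤ -38.500.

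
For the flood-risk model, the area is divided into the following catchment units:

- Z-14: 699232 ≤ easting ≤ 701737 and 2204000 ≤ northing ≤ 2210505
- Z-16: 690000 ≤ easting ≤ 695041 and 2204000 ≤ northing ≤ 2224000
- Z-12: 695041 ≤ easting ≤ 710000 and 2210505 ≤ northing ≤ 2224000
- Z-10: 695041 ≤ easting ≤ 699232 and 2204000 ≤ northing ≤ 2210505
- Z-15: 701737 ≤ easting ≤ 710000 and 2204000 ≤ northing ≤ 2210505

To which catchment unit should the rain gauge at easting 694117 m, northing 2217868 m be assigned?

Z-16

The point has easting = 694117 and northing = 2217868.
Only Z-16 satisfies 690000 ≤ easting ≤ 695041 and 2204000 ≤ northing ≤ 2224000.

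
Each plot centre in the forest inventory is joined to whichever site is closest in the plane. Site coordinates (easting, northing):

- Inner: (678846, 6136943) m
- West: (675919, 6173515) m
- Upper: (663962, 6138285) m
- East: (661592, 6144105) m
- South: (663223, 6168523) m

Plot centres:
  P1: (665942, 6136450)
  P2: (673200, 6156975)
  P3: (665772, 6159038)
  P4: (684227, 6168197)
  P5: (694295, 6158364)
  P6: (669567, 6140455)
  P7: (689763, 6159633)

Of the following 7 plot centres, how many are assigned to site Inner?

0

P1 → Upper
P2 → South
P3 → South
P4 → West
P5 → West
P6 → Upper
P7 → West
0 of the 7 go to Inner.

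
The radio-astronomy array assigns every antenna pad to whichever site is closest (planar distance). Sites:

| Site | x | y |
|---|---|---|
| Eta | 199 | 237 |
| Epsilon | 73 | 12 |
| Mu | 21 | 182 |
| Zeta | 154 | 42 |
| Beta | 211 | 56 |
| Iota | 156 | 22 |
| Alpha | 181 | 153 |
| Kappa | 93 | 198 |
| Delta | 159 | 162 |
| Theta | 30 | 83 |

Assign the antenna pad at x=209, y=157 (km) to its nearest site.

Alpha

Squared distances to each site:
Eta: 6500.000; Epsilon: 39521.000; Mu: 35969.000; Zeta: 16250.000; Beta: 10205.000; Iota: 21034.000; Alpha: 800.000; Kappa: 15137.000; Delta: 2525.000; Theta: 37517.000.
Minimum at Alpha.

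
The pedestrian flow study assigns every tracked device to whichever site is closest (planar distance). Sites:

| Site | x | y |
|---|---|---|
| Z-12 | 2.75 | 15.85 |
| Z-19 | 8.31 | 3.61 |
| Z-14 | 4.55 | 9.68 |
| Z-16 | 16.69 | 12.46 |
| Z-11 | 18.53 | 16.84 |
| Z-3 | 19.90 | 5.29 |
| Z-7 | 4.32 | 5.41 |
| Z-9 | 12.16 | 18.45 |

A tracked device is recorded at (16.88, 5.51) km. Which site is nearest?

Squared distances to each site:
Z-12: 306.572; Z-19: 77.055; Z-14: 169.418; Z-16: 48.339; Z-11: 131.091; Z-3: 9.169; Z-7: 157.764; Z-9: 189.722.
Minimum at Z-3.

Z-3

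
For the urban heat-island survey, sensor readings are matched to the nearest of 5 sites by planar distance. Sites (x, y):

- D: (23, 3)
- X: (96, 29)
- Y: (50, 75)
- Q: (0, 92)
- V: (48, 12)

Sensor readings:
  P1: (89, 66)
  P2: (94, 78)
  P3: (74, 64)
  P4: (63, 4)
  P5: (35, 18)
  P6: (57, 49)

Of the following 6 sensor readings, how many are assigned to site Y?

P1 → X
P2 → Y
P3 → Y
P4 → V
P5 → V
P6 → Y
3 of the 6 go to Y.

3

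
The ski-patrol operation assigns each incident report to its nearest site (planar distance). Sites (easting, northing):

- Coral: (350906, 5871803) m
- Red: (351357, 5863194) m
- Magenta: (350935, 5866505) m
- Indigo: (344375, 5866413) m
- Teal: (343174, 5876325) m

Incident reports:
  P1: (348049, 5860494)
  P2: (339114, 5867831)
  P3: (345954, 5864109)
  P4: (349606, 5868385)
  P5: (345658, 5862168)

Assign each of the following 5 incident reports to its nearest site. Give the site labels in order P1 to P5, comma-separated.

P1 → Red (d²=18232864.00)
P2 → Indigo (d²=29688845.00)
P3 → Indigo (d²=7801657.00)
P4 → Magenta (d²=5300641.00)
P5 → Indigo (d²=19666114.00)

Red, Indigo, Indigo, Magenta, Indigo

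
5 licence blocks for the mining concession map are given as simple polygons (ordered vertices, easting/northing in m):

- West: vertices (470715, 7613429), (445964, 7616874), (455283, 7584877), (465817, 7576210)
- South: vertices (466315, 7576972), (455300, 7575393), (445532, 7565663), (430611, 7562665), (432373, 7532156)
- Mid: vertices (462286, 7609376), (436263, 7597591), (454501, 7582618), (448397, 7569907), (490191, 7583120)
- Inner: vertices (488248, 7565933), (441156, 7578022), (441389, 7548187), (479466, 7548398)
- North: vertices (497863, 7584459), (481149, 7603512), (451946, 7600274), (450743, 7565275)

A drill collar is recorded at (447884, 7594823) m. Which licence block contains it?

Cast a ray rightward from (447884, 7594823). For each polygon, the edges (by vertex number in listed order) whose endpoints lie on opposite sides of northing = 7594823, where each meets that height, and whether that is right or left of the point:
West: 2–3 at easting≈452386.3 (right), 4–1 at easting≈468266.5 (right) → 2 crossings.
South: no edge straddles that height → 0 crossings.
Mid: 2–3 at easting≈439634.6 (left), 5–1 at easting≈477753.0 (right) → 1 crossing.
Inner: no edge straddles that height → 0 crossings.
North: 1–2 at easting≈488771.3 (right), 3–4 at easting≈451758.6 (right) → 2 crossings.
Only Mid has an odd count, so the point is inside Mid.

Mid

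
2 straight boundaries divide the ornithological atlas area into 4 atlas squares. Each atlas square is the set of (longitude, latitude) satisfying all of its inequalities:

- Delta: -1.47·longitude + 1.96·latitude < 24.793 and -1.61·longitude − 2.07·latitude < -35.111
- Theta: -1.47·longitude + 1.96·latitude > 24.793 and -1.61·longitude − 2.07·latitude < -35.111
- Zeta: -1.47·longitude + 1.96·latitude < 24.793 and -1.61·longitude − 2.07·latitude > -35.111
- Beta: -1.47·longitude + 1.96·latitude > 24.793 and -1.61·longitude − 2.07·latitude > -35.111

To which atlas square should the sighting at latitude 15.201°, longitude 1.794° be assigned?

-1.47·1.794 + 1.96·15.201 = 27.157, which is > 24.793
-1.61·1.794 − 2.07·15.201 = -34.354, which is > -35.111
This sign pattern matches Beta.

Beta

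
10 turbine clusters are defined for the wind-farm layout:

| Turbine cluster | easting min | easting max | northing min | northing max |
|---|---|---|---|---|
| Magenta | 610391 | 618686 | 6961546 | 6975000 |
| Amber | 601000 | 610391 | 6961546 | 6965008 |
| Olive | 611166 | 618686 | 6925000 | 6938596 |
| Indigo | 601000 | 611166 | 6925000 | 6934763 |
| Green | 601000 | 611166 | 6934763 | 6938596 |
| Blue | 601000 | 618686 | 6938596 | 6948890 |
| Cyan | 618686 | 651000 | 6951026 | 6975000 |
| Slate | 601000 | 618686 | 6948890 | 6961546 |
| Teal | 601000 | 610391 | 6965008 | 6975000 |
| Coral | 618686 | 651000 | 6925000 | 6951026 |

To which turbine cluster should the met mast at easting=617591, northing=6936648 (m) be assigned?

The point has easting = 617591 and northing = 6936648.
Only Olive satisfies 611166 ≤ easting ≤ 618686 and 6925000 ≤ northing ≤ 6938596.

Olive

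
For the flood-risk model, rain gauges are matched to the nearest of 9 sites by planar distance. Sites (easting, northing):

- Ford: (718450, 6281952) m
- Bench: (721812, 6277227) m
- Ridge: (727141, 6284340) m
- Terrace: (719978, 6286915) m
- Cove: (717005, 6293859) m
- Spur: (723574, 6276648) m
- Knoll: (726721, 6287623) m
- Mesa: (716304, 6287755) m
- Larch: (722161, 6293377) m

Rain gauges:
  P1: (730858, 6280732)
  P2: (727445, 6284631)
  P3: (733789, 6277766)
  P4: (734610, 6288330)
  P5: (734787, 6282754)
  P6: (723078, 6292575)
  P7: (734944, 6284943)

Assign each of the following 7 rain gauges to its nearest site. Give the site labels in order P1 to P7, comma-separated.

P1 → Ridge (d²=26833753.00)
P2 → Ridge (d²=177097.00)
P3 → Ridge (d²=87413380.00)
P4 → Knoll (d²=62736170.00)
P5 → Ridge (d²=60976712.00)
P6 → Larch (d²=1484093.00)
P7 → Ridge (d²=61250418.00)

Ridge, Ridge, Ridge, Knoll, Ridge, Larch, Ridge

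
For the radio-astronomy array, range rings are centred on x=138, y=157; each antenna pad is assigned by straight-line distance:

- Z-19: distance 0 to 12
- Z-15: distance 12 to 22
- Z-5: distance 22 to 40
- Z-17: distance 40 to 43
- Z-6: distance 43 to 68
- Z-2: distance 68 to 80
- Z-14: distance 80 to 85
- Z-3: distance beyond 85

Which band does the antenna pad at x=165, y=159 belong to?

Z-5

Distance = √((165−138)² + (159−157)²) = √(729.000 + 4.000) = 27.074.
22 ≤ 27.074 < 40 → Z-5.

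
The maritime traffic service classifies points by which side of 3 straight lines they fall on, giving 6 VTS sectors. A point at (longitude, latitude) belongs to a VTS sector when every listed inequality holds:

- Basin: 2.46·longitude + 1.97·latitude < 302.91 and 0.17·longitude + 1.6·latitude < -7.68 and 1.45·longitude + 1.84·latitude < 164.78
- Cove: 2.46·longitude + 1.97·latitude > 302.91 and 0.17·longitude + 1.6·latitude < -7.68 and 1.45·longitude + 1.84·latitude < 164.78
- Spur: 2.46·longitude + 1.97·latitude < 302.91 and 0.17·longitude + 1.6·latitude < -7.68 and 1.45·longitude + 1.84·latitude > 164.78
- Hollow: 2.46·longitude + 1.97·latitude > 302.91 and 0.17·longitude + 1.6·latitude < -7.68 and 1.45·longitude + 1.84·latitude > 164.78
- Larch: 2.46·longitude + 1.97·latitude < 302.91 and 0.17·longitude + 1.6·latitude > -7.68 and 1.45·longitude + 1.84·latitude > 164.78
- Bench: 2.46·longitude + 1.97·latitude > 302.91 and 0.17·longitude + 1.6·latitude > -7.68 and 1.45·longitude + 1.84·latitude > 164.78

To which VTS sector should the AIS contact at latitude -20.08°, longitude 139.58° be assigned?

2.46·139.58 + 1.97·-20.08 = 303.809, which is > 302.91
0.17·139.58 + 1.6·-20.08 = -8.399, which is < -7.68
1.45·139.58 + 1.84·-20.08 = 165.444, which is > 164.78
This sign pattern matches Hollow.

Hollow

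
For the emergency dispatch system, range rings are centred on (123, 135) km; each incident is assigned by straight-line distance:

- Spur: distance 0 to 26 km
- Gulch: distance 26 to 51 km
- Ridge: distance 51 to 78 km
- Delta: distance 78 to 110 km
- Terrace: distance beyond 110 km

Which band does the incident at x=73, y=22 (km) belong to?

Terrace

Distance = √((73−123)² + (22−135)²) = √(2500.000 + 12769.000) = 123.568 km.
110 ≤ 123.568 < ∞ → Terrace.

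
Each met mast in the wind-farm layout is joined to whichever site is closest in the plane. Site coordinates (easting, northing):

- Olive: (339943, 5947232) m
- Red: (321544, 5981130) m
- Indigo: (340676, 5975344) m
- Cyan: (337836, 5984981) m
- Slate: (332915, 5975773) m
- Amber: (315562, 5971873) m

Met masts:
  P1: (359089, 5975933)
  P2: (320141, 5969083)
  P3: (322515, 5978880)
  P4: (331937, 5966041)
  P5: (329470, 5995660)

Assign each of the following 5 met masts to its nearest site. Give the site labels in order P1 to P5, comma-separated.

P1 → Indigo (d²=339385490.00)
P2 → Amber (d²=28751341.00)
P3 → Red (d²=6005341.00)
P4 → Slate (d²=95668308.00)
P5 → Cyan (d²=184030997.00)

Indigo, Amber, Red, Slate, Cyan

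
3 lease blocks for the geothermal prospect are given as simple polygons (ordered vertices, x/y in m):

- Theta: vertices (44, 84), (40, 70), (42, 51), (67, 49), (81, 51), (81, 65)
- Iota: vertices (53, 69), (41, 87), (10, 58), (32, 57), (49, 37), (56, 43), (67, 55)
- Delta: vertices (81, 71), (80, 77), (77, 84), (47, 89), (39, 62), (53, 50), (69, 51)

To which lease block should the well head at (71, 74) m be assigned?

Cast a ray rightward from (71, 74). For each polygon, the edges (by vertex number in listed order) whose endpoints lie on opposite sides of y = 74, where each meets that height, and whether that is right or left of the point:
Theta: 1–2 at x≈41.1 (left), 6–1 at x≈63.5 (left) → 0 crossings.
Iota: 1–2 at x≈49.7 (left), 2–3 at x≈27.1 (left) → 0 crossings.
Delta: 1–2 at x≈80.5 (right), 4–5 at x≈42.6 (left) → 1 crossing.
Only Delta has an odd count, so the point is inside Delta.

Delta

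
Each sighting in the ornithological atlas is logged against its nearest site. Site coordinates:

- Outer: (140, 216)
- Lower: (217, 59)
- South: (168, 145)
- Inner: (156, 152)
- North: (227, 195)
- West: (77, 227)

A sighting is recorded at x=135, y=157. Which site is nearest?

Squared distances to each site:
Outer: 3506.000; Lower: 16328.000; South: 1233.000; Inner: 466.000; North: 9908.000; West: 8264.000.
Minimum at Inner.

Inner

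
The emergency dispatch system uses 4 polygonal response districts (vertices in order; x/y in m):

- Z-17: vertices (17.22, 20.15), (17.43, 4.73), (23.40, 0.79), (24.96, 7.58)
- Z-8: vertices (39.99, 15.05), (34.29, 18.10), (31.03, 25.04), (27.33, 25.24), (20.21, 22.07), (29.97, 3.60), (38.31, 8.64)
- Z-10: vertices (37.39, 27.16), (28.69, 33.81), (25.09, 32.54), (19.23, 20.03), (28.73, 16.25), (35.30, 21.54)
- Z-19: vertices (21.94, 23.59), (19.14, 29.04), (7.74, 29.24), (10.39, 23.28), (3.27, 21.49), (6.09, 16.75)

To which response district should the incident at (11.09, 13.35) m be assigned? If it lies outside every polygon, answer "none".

Cast a ray rightward from (11.09, 13.35). For each polygon, the edges (by vertex number in listed order) whose endpoints lie on opposite sides of y = 13.35, where each meets that height, and whether that is right or left of the point:
Z-17: 1–2 at x≈17.313 (right), 4–1 at x≈21.407 (right) → 2 crossings.
Z-8: 5–6 at x≈24.818 (right), 7–1 at x≈39.544 (right) → 2 crossings.
Z-10: no edge straddles that height → 0 crossings.
Z-19: no edge straddles that height → 0 crossings.
All counts are even, so the point lies outside every listed polygon.

none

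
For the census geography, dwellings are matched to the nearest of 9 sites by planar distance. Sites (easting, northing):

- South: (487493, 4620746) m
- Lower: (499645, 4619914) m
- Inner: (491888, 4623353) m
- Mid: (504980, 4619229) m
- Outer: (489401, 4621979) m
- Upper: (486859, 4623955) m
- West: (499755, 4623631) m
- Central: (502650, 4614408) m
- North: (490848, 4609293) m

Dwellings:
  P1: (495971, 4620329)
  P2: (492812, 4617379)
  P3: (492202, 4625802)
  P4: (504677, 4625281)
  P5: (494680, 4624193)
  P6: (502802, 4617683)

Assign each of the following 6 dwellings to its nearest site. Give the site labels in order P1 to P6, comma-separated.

P1 → Lower (d²=13670501.00)
P2 → Outer (d²=32794921.00)
P3 → Inner (d²=6096197.00)
P4 → West (d²=26948584.00)
P5 → Inner (d²=8500864.00)
P6 → Mid (d²=7133800.00)

Lower, Outer, Inner, West, Inner, Mid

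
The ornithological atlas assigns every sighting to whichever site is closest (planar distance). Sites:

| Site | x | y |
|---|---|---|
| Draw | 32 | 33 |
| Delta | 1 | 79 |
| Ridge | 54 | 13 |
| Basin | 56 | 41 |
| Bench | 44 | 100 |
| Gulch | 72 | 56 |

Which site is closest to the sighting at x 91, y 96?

Gulch

Squared distances to each site:
Draw: 7450.000; Delta: 8389.000; Ridge: 8258.000; Basin: 4250.000; Bench: 2225.000; Gulch: 1961.000.
Minimum at Gulch.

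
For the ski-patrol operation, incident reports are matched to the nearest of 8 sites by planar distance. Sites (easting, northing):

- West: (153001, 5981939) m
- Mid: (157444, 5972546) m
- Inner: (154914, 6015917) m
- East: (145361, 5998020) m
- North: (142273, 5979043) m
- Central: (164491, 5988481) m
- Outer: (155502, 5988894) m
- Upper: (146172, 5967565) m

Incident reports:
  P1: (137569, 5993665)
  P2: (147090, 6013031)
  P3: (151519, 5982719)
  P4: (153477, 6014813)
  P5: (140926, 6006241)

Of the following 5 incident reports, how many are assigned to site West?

1

P1 → East
P2 → Inner
P3 → West
P4 → Inner
P5 → East
1 of the 5 goes to West.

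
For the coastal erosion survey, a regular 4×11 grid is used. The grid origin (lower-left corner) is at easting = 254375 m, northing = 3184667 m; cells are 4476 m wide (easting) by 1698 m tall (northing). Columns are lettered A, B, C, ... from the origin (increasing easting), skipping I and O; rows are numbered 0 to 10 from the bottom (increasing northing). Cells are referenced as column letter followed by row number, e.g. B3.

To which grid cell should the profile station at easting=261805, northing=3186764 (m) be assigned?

B1

Column index: ⌊(261805 − 254375) / 4476⌋ = ⌊1.660⌋ = 1 → column B
Row offset from origin: ⌊(3186764 − 3184667) / 1698⌋ = ⌊1.235⌋ = 1 → row 1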